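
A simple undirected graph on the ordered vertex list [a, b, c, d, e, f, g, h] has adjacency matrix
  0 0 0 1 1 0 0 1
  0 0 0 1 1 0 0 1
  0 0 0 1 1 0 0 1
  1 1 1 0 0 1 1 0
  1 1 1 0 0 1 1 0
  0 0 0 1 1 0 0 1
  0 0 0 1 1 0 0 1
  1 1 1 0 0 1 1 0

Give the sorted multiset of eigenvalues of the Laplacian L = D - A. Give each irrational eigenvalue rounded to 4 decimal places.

With the vertex order [a, b, c, d, e, f, g, h], the degrees are [3, 3, 3, 5, 5, 3, 3, 5], giving D = diag(3, 3, 3, 5, 5, 3, 3, 5) and L = D - A. Diagonalising L (or applying a numerical eigensolver to the 8x8 matrix) gives the spectrum above. There is one zero in the spectrum, matching the 1 component.

[0, 3, 3, 3, 3, 5, 5, 8]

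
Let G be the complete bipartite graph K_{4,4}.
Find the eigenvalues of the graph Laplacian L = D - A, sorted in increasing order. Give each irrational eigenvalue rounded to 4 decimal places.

The graph has 8 vertices and degree multiset [4, 4, 4, 4, 4, 4, 4, 4]; D is the diagonal matrix of degrees and L = D - A. L is symmetric positive semidefinite, so every eigenvalue is real and nonnegative. The single zero eigenvalue shows the graph is connected.

[0, 4, 4, 4, 4, 4, 4, 8]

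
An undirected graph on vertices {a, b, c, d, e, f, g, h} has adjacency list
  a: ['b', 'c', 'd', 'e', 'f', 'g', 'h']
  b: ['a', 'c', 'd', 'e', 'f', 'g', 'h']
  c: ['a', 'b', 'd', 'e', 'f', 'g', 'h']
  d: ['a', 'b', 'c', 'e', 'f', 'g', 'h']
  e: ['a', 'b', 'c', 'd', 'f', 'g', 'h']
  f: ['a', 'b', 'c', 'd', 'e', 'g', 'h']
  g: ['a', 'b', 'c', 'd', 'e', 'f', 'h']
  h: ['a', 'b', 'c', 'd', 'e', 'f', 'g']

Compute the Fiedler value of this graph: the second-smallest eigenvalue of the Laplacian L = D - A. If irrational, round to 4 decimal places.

With the vertex order [a, b, c, d, e, f, g, h], the degrees are [7, 7, 7, 7, 7, 7, 7, 7], giving D = diag(7, 7, 7, 7, 7, 7, 7, 7) and L = D - A. The smallest Laplacian eigenvalue is always 0. The next one, lambda_2 = 8, measures how hard the graph is to disconnect: larger values mean better connectivity. The largest eigenvalue, 8, is at most the vertex count 8.

8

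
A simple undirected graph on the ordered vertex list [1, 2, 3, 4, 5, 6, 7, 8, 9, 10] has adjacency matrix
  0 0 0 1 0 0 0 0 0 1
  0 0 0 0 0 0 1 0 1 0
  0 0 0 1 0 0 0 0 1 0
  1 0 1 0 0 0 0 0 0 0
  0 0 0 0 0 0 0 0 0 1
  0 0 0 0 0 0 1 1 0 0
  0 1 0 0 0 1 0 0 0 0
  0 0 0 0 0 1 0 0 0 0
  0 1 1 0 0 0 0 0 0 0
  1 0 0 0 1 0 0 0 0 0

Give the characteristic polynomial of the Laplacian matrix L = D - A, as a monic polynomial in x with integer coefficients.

x^10 - 18x^9 + 136x^8 - 560x^7 + 1365x^6 - 2002x^5 + 1716x^4 - 792x^3 + 165x^2 - 10x

With the vertex order [1, 2, 3, 4, 5, 6, 7, 8, 9, 10], the degrees are [2, 2, 2, 2, 1, 2, 2, 1, 2, 2], giving D = diag(2, 2, 2, 2, 1, 2, 2, 1, 2, 2) and L = D - A. Computing det(xI - L) by cofactor expansion (or equivalently via sum-over-permutations) gives x^10 - 18x^9 + 136x^8 - 560x^7 + 1365x^6 - 2002x^5 + 1716x^4 - 792x^3 + 165x^2 - 10x. The constant term is 0 because L is singular (the all-ones vector lies in its kernel). The eigenvalues sum to 18, which equals trace(L) = 2|E|.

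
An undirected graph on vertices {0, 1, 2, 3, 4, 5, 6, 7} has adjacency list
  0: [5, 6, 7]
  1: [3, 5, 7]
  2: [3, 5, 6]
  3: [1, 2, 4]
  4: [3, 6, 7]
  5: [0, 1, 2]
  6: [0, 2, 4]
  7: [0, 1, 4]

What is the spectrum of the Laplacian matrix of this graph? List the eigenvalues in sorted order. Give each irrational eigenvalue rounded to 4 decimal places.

Reading degrees in the order [0, 1, 2, 3, 4, 5, 6, 7] gives [3, 3, 3, 3, 3, 3, 3, 3]; set D = diag(3, 3, 3, 3, 3, 3, 3, 3) and form L = D - A. The multiplicity of 0 as a Laplacian eigenvalue equals the number of connected components. There is one zero in the spectrum, matching the 1 component.

[0, 2, 2, 2, 4, 4, 4, 6]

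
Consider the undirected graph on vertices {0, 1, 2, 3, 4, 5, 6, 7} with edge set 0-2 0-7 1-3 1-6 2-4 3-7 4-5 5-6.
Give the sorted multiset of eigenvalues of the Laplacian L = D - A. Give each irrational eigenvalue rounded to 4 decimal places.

[0, 0.5858, 0.5858, 2, 2, 3.4142, 3.4142, 4]

With the vertex order [0, 1, 2, 3, 4, 5, 6, 7], the degrees are [2, 2, 2, 2, 2, 2, 2, 2], giving D = diag(2, 2, 2, 2, 2, 2, 2, 2) and L = D - A. The multiplicity of 0 as a Laplacian eigenvalue equals the number of connected components. The single zero eigenvalue shows the graph is connected. There is one zero in the spectrum, matching the 1 component.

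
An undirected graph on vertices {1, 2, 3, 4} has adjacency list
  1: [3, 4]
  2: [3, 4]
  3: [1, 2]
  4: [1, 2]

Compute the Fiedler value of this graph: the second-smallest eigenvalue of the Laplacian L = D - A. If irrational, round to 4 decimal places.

2

Reading degrees in the order [1, 2, 3, 4] gives [2, 2, 2, 2]; set D = diag(2, 2, 2, 2) and form L = D - A. The sorted Laplacian eigenvalues are [0, 2, 2, 4]; the algebraic connectivity is the second entry, 2. There is one zero in the spectrum, matching the 1 component. The largest eigenvalue, 4, is at most the vertex count 4.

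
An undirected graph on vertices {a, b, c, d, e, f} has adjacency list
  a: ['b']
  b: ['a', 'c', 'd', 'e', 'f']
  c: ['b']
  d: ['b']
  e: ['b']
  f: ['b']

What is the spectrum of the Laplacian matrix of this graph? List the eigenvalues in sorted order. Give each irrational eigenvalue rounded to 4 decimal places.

[0, 1, 1, 1, 1, 6]

With the vertex order [a, b, c, d, e, f], the degrees are [1, 5, 1, 1, 1, 1], giving D = diag(1, 5, 1, 1, 1, 1) and L = D - A. Since every row of L sums to 0, the all-ones vector is in the kernel and 0 is an eigenvalue. The single zero eigenvalue shows the graph is connected. There is one zero in the spectrum, matching the 1 component. By the matrix-tree theorem the graph has (1/6) * product of the nonzero eigenvalues = 1 spanning tree.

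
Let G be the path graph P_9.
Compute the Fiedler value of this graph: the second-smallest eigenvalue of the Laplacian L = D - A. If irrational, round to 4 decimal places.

0.1206

The graph has 9 vertices and degree multiset [2, 2, 2, 2, 2, 2, 2, 1, 1]; D is the diagonal matrix of degrees and L = D - A. The sorted Laplacian eigenvalues are [0, 0.1206, 0.4679, 1, 1.6527, 2.3473, 3, 3.5321, 3.8794]; the algebraic connectivity is the second entry, 0.1206. The largest eigenvalue, 3.8794, is at most the vertex count 9. By the matrix-tree theorem the graph has (1/9) * product of the nonzero eigenvalues = 1 spanning tree.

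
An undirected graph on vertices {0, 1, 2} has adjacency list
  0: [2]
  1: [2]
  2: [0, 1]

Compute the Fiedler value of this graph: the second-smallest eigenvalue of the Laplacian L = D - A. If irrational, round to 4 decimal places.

1

Reading degrees in the order [0, 1, 2] gives [1, 1, 2]; set D = diag(1, 1, 2) and form L = D - A. Computing the eigenvalues of L and sorting gives [0, 1, 3]. The Fiedler value lambda_2 = 1 is strictly positive, so the graph is connected. The eigenvalues sum to 4, which equals trace(L) = 2|E|.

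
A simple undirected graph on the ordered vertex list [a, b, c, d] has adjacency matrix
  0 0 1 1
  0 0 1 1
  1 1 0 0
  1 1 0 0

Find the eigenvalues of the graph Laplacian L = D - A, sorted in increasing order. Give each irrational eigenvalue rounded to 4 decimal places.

[0, 2, 2, 4]

Reading degrees in the order [a, b, c, d] gives [2, 2, 2, 2]; set D = diag(2, 2, 2, 2) and form L = D - A. Diagonalising L (or applying a numerical eigensolver to the 4x4 matrix) gives the spectrum above. The single zero eigenvalue shows the graph is connected. The eigenvalues sum to 8, which equals trace(L) = 2|E|. There is one zero in the spectrum, matching the 1 component.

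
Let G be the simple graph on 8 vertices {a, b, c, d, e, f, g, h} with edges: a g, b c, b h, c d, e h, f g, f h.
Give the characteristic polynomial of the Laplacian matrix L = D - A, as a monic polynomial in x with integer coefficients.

x^8 - 14x^7 + 77x^6 - 212x^5 + 308x^4 - 228x^3 + 75x^2 - 8x

With the vertex order [a, b, c, d, e, f, g, h], the degrees are [1, 2, 2, 1, 1, 2, 2, 3], giving D = diag(1, 2, 2, 1, 1, 2, 2, 3) and L = D - A. Computing det(xI - L) by cofactor expansion (or equivalently via sum-over-permutations) gives x^8 - 14x^7 + 77x^6 - 212x^5 + 308x^4 - 228x^3 + 75x^2 - 8x. Since p(0) = det(-L) = 0, x divides p(x). The eigenvalues sum to 14, which equals trace(L) = 2|E|. The largest eigenvalue, 4.3623, is at most the vertex count 8.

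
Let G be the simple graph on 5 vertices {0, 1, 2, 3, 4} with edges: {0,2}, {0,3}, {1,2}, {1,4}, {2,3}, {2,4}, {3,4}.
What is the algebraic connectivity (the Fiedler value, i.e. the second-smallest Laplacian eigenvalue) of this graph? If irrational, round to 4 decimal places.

Each diagonal entry of L is the vertex degree and each off-diagonal entry is -1 where an edge is present, 0 otherwise; in the order [0, 1, 2, 3, 4] the diagonal is [2, 2, 4, 3, 3]. The smallest Laplacian eigenvalue is always 0. The next one, lambda_2 = 1.5858, measures how hard the graph is to disconnect: larger values mean better connectivity. The eigenvalues sum to 14, which equals trace(L) = 2|E|. By the matrix-tree theorem the graph has (1/5) * product of the nonzero eigenvalues = 21 spanning trees.

1.5858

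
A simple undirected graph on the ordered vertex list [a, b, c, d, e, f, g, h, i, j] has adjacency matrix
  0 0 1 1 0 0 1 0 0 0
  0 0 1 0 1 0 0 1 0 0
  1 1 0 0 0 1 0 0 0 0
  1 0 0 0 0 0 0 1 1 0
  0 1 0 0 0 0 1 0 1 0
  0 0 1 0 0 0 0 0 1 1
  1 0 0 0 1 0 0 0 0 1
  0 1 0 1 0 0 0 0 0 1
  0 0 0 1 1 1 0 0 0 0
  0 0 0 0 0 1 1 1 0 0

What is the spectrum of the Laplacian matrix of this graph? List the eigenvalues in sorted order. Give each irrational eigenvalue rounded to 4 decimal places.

With the vertex order [a, b, c, d, e, f, g, h, i, j], the degrees are [3, 3, 3, 3, 3, 3, 3, 3, 3, 3], giving D = diag(3, 3, 3, 3, 3, 3, 3, 3, 3, 3) and L = D - A. Diagonalising L (or applying a numerical eigensolver to the 10x10 matrix) gives the spectrum above. By the matrix-tree theorem the graph has (1/10) * product of the nonzero eigenvalues = 2000 spanning trees.

[0, 2, 2, 2, 2, 2, 5, 5, 5, 5]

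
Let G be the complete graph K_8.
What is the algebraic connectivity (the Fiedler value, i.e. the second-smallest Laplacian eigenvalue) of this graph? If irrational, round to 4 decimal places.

The graph has 8 vertices and degree multiset [7, 7, 7, 7, 7, 7, 7, 7]; D is the diagonal matrix of degrees and L = D - A. The smallest Laplacian eigenvalue is always 0. The next one, lambda_2 = 8, measures how hard the graph is to disconnect: larger values mean better connectivity.

8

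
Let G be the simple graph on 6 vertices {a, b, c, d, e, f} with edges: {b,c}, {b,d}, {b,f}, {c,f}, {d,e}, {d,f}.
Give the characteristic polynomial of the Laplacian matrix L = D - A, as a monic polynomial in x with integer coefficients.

Each diagonal entry of L is the vertex degree and each off-diagonal entry is -1 where an edge is present, 0 otherwise; in the order [a, b, c, d, e, f] the diagonal is [0, 3, 2, 3, 1, 3]. L has integer entries, so p(x) = det(xI - L) has integer coefficients. Expanding the determinant yields x^6 - 12x^5 + 50x^4 - 82x^3 + 40x^2. The coefficient of x^5 equals -trace(L) = -12, matching the sum of degrees.

x^6 - 12x^5 + 50x^4 - 82x^3 + 40x^2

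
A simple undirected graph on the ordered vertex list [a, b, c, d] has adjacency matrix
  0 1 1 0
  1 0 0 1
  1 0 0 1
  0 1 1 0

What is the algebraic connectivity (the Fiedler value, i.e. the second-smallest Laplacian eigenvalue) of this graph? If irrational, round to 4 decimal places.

Each diagonal entry of L is the vertex degree and each off-diagonal entry is -1 where an edge is present, 0 otherwise; in the order [a, b, c, d] the diagonal is [2, 2, 2, 2]. Computing the eigenvalues of L and sorting gives [0, 2, 2, 4]. The Fiedler value lambda_2 = 2 is strictly positive, so the graph is connected.

2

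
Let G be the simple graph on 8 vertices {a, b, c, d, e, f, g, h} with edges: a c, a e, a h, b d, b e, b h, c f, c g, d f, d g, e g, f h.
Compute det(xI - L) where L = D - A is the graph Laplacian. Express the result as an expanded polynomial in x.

x^8 - 24x^7 + 240x^6 - 1296x^5 + 4080x^4 - 7488x^3 + 7424x^2 - 3072x

With the vertex order [a, b, c, d, e, f, g, h], the degrees are [3, 3, 3, 3, 3, 3, 3, 3], giving D = diag(3, 3, 3, 3, 3, 3, 3, 3) and L = D - A. Computing det(xI - L) by cofactor expansion (or equivalently via sum-over-permutations) gives x^8 - 24x^7 + 240x^6 - 1296x^5 + 4080x^4 - 7488x^3 + 7424x^2 - 3072x. The constant term is 0 because L is singular (the all-ones vector lies in its kernel). There is one zero in the spectrum, matching the 1 component.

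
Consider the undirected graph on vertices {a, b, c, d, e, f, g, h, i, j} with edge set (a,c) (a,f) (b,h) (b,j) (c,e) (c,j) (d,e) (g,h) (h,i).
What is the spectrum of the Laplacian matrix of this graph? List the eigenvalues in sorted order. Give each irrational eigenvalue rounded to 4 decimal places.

Reading degrees in the order [a, b, c, d, e, f, g, h, i, j] gives [2, 2, 3, 1, 2, 1, 1, 3, 1, 2]; set D = diag(2, 2, 3, 1, 2, 1, 1, 3, 1, 2) and form L = D - A. L is symmetric positive semidefinite, so every eigenvalue is real and nonnegative. The eigenvalues sum to 18, which equals trace(L) = 2|E|.

[0, 0.1392, 0.3820, 0.8299, 1, 1.7459, 2.6180, 2.6889, 4.1149, 4.4812]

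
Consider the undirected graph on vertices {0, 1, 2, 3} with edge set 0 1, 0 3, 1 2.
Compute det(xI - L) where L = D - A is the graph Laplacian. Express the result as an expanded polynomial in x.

Reading degrees in the order [0, 1, 2, 3] gives [2, 2, 1, 1]; set D = diag(2, 2, 1, 1) and form L = D - A. L has integer entries, so p(x) = det(xI - L) has integer coefficients. Expanding the determinant yields x^4 - 6x^3 + 10x^2 - 4x. The coefficient of x^3 equals -trace(L) = -6, matching the sum of degrees. The largest eigenvalue, 3.4142, is at most the vertex count 4.

x^4 - 6x^3 + 10x^2 - 4x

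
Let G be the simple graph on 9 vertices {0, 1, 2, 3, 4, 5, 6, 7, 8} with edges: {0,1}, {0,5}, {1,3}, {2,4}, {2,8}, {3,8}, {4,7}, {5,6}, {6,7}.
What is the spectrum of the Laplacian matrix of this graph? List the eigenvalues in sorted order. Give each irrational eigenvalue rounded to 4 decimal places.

[0, 0.4679, 0.4679, 1.6527, 1.6527, 3, 3, 3.8794, 3.8794]

Each diagonal entry of L is the vertex degree and each off-diagonal entry is -1 where an edge is present, 0 otherwise; in the order [0, 1, 2, 3, 4, 5, 6, 7, 8] the diagonal is [2, 2, 2, 2, 2, 2, 2, 2, 2]. L is symmetric positive semidefinite, so every eigenvalue is real and nonnegative. The eigenvalues sum to 18, which equals trace(L) = 2|E|.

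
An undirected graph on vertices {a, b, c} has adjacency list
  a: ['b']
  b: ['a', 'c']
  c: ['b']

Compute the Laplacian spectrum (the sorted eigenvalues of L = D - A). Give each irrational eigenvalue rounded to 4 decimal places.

Reading degrees in the order [a, b, c] gives [1, 2, 1]; set D = diag(1, 2, 1) and form L = D - A. L is symmetric positive semidefinite, so every eigenvalue is real and nonnegative. The single zero eigenvalue shows the graph is connected.

[0, 1, 3]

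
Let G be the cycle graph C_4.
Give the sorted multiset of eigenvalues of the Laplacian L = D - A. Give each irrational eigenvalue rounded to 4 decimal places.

The graph has 4 vertices and degree multiset [2, 2, 2, 2]; D is the diagonal matrix of degrees and L = D - A. Diagonalising L (or applying a numerical eigensolver to the 4x4 matrix) gives the spectrum above. The single zero eigenvalue shows the graph is connected. The largest eigenvalue, 4, is at most the vertex count 4. The eigenvalues sum to 8, which equals trace(L) = 2|E|.

[0, 2, 2, 4]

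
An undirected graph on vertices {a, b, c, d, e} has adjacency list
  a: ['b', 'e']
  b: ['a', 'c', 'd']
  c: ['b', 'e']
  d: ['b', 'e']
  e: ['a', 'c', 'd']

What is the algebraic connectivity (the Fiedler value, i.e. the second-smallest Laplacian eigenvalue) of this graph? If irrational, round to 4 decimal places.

Reading degrees in the order [a, b, c, d, e] gives [2, 3, 2, 2, 3]; set D = diag(2, 3, 2, 2, 3) and form L = D - A. The smallest Laplacian eigenvalue is always 0. The next one, lambda_2 = 2, measures how hard the graph is to disconnect: larger values mean better connectivity. By the matrix-tree theorem the graph has (1/5) * product of the nonzero eigenvalues = 12 spanning trees.

2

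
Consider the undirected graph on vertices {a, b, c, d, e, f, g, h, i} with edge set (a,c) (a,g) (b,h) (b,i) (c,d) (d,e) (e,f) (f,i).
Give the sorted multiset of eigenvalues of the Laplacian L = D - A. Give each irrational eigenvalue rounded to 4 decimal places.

With the vertex order [a, b, c, d, e, f, g, h, i], the degrees are [2, 2, 2, 2, 2, 2, 1, 1, 2], giving D = diag(2, 2, 2, 2, 2, 2, 1, 1, 2) and L = D - A. The multiplicity of 0 as a Laplacian eigenvalue equals the number of connected components. By the matrix-tree theorem the graph has (1/9) * product of the nonzero eigenvalues = 1 spanning tree.

[0, 0.1206, 0.4679, 1, 1.6527, 2.3473, 3, 3.5321, 3.8794]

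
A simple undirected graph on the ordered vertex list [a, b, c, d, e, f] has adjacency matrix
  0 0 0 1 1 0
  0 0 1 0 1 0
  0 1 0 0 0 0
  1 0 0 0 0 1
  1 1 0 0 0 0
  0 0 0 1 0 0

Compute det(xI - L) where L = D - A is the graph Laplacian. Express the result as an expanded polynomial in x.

x^6 - 10x^5 + 36x^4 - 56x^3 + 35x^2 - 6x

Each diagonal entry of L is the vertex degree and each off-diagonal entry is -1 where an edge is present, 0 otherwise; in the order [a, b, c, d, e, f] the diagonal is [2, 2, 1, 2, 2, 1]. L has integer entries, so p(x) = det(xI - L) has integer coefficients. Expanding the determinant yields x^6 - 10x^5 + 36x^4 - 56x^3 + 35x^2 - 6x. The coefficient of x^5 equals -trace(L) = -10, matching the sum of degrees. The eigenvalues sum to 10, which equals trace(L) = 2|E|.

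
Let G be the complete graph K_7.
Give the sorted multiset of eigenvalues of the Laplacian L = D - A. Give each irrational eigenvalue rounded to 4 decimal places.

The graph has 7 vertices and degree multiset [6, 6, 6, 6, 6, 6, 6]; D is the diagonal matrix of degrees and L = D - A. The multiplicity of 0 as a Laplacian eigenvalue equals the number of connected components. The single zero eigenvalue shows the graph is connected. There is one zero in the spectrum, matching the 1 component.

[0, 7, 7, 7, 7, 7, 7]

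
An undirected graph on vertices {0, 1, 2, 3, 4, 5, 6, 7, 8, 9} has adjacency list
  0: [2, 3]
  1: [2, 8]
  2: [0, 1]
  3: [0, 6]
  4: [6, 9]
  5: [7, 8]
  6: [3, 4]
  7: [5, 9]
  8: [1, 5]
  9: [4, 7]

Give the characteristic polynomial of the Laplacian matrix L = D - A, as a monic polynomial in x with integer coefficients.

x^10 - 20x^9 + 170x^8 - 800x^7 + 2275x^6 - 4004x^5 + 4290x^4 - 2640x^3 + 825x^2 - 100x

Each diagonal entry of L is the vertex degree and each off-diagonal entry is -1 where an edge is present, 0 otherwise; in the order [0, 1, 2, 3, 4, 5, 6, 7, 8, 9] the diagonal is [2, 2, 2, 2, 2, 2, 2, 2, 2, 2]. L has integer entries, so p(x) = det(xI - L) has integer coefficients. Expanding the determinant yields x^10 - 20x^9 + 170x^8 - 800x^7 + 2275x^6 - 4004x^5 + 4290x^4 - 2640x^3 + 825x^2 - 100x. Since p(0) = det(-L) = 0, x divides p(x). The eigenvalues sum to 20, which equals trace(L) = 2|E|.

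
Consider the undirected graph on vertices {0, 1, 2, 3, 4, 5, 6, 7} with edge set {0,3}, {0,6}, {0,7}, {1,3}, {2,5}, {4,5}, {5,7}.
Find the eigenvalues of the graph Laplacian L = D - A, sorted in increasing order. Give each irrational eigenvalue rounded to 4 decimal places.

Reading degrees in the order [0, 1, 2, 3, 4, 5, 6, 7] gives [3, 1, 1, 2, 1, 3, 1, 2]; set D = diag(3, 1, 1, 2, 1, 3, 1, 2) and form L = D - A. Since every row of L sums to 0, the all-ones vector is in the kernel and 0 is an eigenvalue. The single zero eigenvalue shows the graph is connected. By the matrix-tree theorem the graph has (1/8) * product of the nonzero eigenvalues = 1 spanning tree. The largest eigenvalue, 4.4763, is at most the vertex count 8.

[0, 0.2137, 0.6177, 1, 1.4977, 2.3537, 3.8408, 4.4763]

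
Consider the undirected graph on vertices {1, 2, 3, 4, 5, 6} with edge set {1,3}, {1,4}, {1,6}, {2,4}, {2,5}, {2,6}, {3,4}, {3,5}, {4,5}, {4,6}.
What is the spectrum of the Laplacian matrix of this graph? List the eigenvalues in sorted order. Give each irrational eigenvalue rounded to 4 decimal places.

With the vertex order [1, 2, 3, 4, 5, 6], the degrees are [3, 3, 3, 5, 3, 3], giving D = diag(3, 3, 3, 5, 3, 3) and L = D - A. Since every row of L sums to 0, the all-ones vector is in the kernel and 0 is an eigenvalue. The single zero eigenvalue shows the graph is connected. The eigenvalues sum to 20, which equals trace(L) = 2|E|.

[0, 2.3820, 2.3820, 4.6180, 4.6180, 6]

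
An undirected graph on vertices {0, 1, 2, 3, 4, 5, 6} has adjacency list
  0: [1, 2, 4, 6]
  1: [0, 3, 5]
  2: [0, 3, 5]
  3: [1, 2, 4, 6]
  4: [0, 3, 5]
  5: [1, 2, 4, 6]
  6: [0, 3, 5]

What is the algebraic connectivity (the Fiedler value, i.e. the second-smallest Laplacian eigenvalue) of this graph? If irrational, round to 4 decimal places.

3

Reading degrees in the order [0, 1, 2, 3, 4, 5, 6] gives [4, 3, 3, 4, 3, 4, 3]; set D = diag(4, 3, 3, 4, 3, 4, 3) and form L = D - A. The smallest Laplacian eigenvalue is always 0. The next one, lambda_2 = 3, measures how hard the graph is to disconnect: larger values mean better connectivity.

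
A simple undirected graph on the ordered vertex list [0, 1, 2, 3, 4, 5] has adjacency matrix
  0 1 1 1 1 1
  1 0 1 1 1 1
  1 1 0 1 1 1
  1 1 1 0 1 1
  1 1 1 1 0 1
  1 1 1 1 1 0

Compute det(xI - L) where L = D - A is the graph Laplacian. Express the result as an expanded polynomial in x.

x^6 - 30x^5 + 360x^4 - 2160x^3 + 6480x^2 - 7776x

Each diagonal entry of L is the vertex degree and each off-diagonal entry is -1 where an edge is present, 0 otherwise; in the order [0, 1, 2, 3, 4, 5] the diagonal is [5, 5, 5, 5, 5, 5]. Computing det(xI - L) by cofactor expansion (or equivalently via sum-over-permutations) gives x^6 - 30x^5 + 360x^4 - 2160x^3 + 6480x^2 - 7776x. Since p(0) = det(-L) = 0, x divides p(x). The largest eigenvalue, 6, is at most the vertex count 6. There is one zero in the spectrum, matching the 1 component.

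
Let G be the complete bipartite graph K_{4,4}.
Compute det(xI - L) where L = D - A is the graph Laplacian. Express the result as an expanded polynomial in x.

x^8 - 32x^7 + 432x^6 - 3200x^5 + 14080x^4 - 36864x^3 + 53248x^2 - 32768x

The graph has 8 vertices and degree multiset [4, 4, 4, 4, 4, 4, 4, 4]; D is the diagonal matrix of degrees and L = D - A. The eigenvalues of L are [0, 4, 4, 4, 4, 4, 4, 8]; the characteristic polynomial is the product of (x - lambda_i), which multiplies out to x^8 - 32x^7 + 432x^6 - 3200x^5 + 14080x^4 - 36864x^3 + 53248x^2 - 32768x. The coefficient of x^7 equals -trace(L) = -32, matching the sum of degrees. The eigenvalues sum to 32, which equals trace(L) = 2|E|. The largest eigenvalue, 8, is at most the vertex count 8.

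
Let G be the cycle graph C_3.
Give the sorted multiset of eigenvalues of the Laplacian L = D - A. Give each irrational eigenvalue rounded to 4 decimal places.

The graph has 3 vertices and degree multiset [2, 2, 2]; D is the diagonal matrix of degrees and L = D - A. The multiplicity of 0 as a Laplacian eigenvalue equals the number of connected components. The single zero eigenvalue shows the graph is connected. There is one zero in the spectrum, matching the 1 component.

[0, 3, 3]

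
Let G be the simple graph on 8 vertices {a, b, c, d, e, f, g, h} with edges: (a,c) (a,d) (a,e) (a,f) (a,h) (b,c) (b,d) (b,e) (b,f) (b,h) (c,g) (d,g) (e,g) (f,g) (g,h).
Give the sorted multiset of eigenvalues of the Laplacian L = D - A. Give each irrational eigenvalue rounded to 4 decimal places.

Each diagonal entry of L is the vertex degree and each off-diagonal entry is -1 where an edge is present, 0 otherwise; in the order [a, b, c, d, e, f, g, h] the diagonal is [5, 5, 3, 3, 3, 3, 5, 3]. Diagonalising L (or applying a numerical eigensolver to the 8x8 matrix) gives the spectrum above. There is one zero in the spectrum, matching the 1 component.

[0, 3, 3, 3, 3, 5, 5, 8]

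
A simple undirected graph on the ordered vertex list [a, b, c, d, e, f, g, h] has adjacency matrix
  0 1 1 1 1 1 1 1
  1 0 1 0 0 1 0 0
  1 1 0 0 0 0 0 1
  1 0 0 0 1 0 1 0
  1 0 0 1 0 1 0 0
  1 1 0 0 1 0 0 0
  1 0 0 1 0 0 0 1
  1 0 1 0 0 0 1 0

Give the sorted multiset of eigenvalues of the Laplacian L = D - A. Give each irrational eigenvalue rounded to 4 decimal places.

With the vertex order [a, b, c, d, e, f, g, h], the degrees are [7, 3, 3, 3, 3, 3, 3, 3], giving D = diag(7, 3, 3, 3, 3, 3, 3, 3) and L = D - A. Diagonalising L (or applying a numerical eigensolver to the 8x8 matrix) gives the spectrum above. The single zero eigenvalue shows the graph is connected. By the matrix-tree theorem the graph has (1/8) * product of the nonzero eigenvalues = 841 spanning trees.

[0, 1.7530, 1.7530, 3.4450, 3.4450, 4.8019, 4.8019, 8]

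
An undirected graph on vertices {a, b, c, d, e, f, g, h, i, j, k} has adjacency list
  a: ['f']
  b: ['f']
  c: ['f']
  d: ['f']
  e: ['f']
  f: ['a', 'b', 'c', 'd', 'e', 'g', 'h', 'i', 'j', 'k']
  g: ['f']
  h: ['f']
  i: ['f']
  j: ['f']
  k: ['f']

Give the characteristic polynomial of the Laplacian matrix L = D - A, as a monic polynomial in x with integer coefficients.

x^11 - 20x^10 + 135x^9 - 480x^8 + 1050x^7 - 1512x^6 + 1470x^5 - 960x^4 + 405x^3 - 100x^2 + 11x

Each diagonal entry of L is the vertex degree and each off-diagonal entry is -1 where an edge is present, 0 otherwise; in the order [a, b, c, d, e, f, g, h, i, j, k] the diagonal is [1, 1, 1, 1, 1, 10, 1, 1, 1, 1, 1]. The eigenvalues of L are [0, 1, 1, 1, 1, 1, 1, 1, 1, 1, 11]; the characteristic polynomial is the product of (x - lambda_i), which multiplies out to x^11 - 20x^10 + 135x^9 - 480x^8 + 1050x^7 - 1512x^6 + 1470x^5 - 960x^4 + 405x^3 - 100x^2 + 11x. Since p(0) = det(-L) = 0, x divides p(x).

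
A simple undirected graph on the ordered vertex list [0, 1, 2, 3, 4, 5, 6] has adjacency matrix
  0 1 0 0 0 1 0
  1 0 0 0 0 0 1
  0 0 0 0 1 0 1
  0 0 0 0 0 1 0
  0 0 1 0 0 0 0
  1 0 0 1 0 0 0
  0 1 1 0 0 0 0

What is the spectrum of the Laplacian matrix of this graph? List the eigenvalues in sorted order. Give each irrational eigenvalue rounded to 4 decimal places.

With the vertex order [0, 1, 2, 3, 4, 5, 6], the degrees are [2, 2, 2, 1, 1, 2, 2], giving D = diag(2, 2, 2, 1, 1, 2, 2) and L = D - A. The multiplicity of 0 as a Laplacian eigenvalue equals the number of connected components. By the matrix-tree theorem the graph has (1/7) * product of the nonzero eigenvalues = 1 spanning tree.

[0, 0.1981, 0.7530, 1.5550, 2.4450, 3.2470, 3.8019]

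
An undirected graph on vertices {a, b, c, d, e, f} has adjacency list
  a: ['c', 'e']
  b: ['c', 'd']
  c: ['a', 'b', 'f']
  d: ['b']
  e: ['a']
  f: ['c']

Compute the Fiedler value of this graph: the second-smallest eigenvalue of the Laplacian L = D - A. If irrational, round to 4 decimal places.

Reading degrees in the order [a, b, c, d, e, f] gives [2, 2, 3, 1, 1, 1]; set D = diag(2, 2, 3, 1, 1, 1) and form L = D - A. The smallest Laplacian eigenvalue is always 0. The next one, lambda_2 = 0.3820, measures how hard the graph is to disconnect: larger values mean better connectivity. The largest eigenvalue, 4.3028, is at most the vertex count 6. The eigenvalues sum to 10, which equals trace(L) = 2|E|.

0.3820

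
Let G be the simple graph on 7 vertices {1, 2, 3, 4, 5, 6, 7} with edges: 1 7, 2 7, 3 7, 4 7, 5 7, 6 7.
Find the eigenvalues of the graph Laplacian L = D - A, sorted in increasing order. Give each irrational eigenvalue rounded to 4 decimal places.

Reading degrees in the order [1, 2, 3, 4, 5, 6, 7] gives [1, 1, 1, 1, 1, 1, 6]; set D = diag(1, 1, 1, 1, 1, 1, 6) and form L = D - A. L is symmetric positive semidefinite, so every eigenvalue is real and nonnegative. By the matrix-tree theorem the graph has (1/7) * product of the nonzero eigenvalues = 1 spanning tree.

[0, 1, 1, 1, 1, 1, 7]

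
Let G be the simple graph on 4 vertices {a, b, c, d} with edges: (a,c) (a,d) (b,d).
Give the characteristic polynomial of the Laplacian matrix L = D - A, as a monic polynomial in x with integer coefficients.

Each diagonal entry of L is the vertex degree and each off-diagonal entry is -1 where an edge is present, 0 otherwise; in the order [a, b, c, d] the diagonal is [2, 1, 1, 2]. L has integer entries, so p(x) = det(xI - L) has integer coefficients. Expanding the determinant yields x^4 - 6x^3 + 10x^2 - 4x. The coefficient of x^3 equals -trace(L) = -6, matching the sum of degrees. The eigenvalues sum to 6, which equals trace(L) = 2|E|. The largest eigenvalue, 3.4142, is at most the vertex count 4.

x^4 - 6x^3 + 10x^2 - 4x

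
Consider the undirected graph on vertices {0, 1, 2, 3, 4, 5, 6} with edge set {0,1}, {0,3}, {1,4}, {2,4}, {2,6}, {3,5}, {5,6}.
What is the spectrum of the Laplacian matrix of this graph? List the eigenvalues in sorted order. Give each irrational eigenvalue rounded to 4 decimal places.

With the vertex order [0, 1, 2, 3, 4, 5, 6], the degrees are [2, 2, 2, 2, 2, 2, 2], giving D = diag(2, 2, 2, 2, 2, 2, 2) and L = D - A. Diagonalising L (or applying a numerical eigensolver to the 7x7 matrix) gives the spectrum above. The largest eigenvalue, 3.8019, is at most the vertex count 7.

[0, 0.7530, 0.7530, 2.4450, 2.4450, 3.8019, 3.8019]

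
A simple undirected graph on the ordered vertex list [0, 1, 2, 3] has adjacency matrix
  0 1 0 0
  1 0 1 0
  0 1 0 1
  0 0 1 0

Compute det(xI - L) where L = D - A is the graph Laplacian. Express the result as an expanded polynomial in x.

Each diagonal entry of L is the vertex degree and each off-diagonal entry is -1 where an edge is present, 0 otherwise; in the order [0, 1, 2, 3] the diagonal is [1, 2, 2, 1]. Computing det(xI - L) by cofactor expansion (or equivalently via sum-over-permutations) gives x^4 - 6x^3 + 10x^2 - 4x. Since p(0) = det(-L) = 0, x divides p(x). The eigenvalues sum to 6, which equals trace(L) = 2|E|.

x^4 - 6x^3 + 10x^2 - 4x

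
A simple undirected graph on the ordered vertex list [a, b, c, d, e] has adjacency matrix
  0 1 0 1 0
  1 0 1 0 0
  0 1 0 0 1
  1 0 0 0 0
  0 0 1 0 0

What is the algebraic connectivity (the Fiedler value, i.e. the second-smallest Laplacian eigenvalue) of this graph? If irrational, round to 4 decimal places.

Each diagonal entry of L is the vertex degree and each off-diagonal entry is -1 where an edge is present, 0 otherwise; in the order [a, b, c, d, e] the diagonal is [2, 2, 2, 1, 1]. Computing the eigenvalues of L and sorting gives [0, 0.3820, 1.3820, 2.6180, 3.6180]. The Fiedler value lambda_2 = 0.3820 is strictly positive, so the graph is connected. The largest eigenvalue, 3.6180, is at most the vertex count 5.

0.3820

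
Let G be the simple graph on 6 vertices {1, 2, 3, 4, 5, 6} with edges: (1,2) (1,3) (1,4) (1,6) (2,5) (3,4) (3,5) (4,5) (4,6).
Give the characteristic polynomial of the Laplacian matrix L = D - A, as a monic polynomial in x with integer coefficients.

x^6 - 18x^5 + 124x^4 - 406x^3 + 628x^2 - 366x

Reading degrees in the order [1, 2, 3, 4, 5, 6] gives [4, 2, 3, 4, 3, 2]; set D = diag(4, 2, 3, 4, 3, 2) and form L = D - A. L has integer entries, so p(x) = det(xI - L) has integer coefficients. Expanding the determinant yields x^6 - 18x^5 + 124x^4 - 406x^3 + 628x^2 - 366x. The coefficient of x^5 equals -trace(L) = -18, matching the sum of degrees.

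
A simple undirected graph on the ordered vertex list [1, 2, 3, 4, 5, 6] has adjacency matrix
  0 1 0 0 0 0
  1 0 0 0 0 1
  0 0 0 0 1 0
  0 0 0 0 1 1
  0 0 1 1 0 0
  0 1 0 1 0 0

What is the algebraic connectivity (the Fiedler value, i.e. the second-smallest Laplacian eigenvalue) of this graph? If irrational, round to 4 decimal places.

0.2679

Reading degrees in the order [1, 2, 3, 4, 5, 6] gives [1, 2, 1, 2, 2, 2]; set D = diag(1, 2, 1, 2, 2, 2) and form L = D - A. The smallest Laplacian eigenvalue is always 0. The next one, lambda_2 = 0.2679, measures how hard the graph is to disconnect: larger values mean better connectivity. There is one zero in the spectrum, matching the 1 component.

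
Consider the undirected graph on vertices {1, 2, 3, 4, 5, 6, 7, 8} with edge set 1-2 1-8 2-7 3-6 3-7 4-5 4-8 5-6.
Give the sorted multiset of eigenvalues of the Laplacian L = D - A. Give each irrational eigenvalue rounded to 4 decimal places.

Each diagonal entry of L is the vertex degree and each off-diagonal entry is -1 where an edge is present, 0 otherwise; in the order [1, 2, 3, 4, 5, 6, 7, 8] the diagonal is [2, 2, 2, 2, 2, 2, 2, 2]. The multiplicity of 0 as a Laplacian eigenvalue equals the number of connected components. The single zero eigenvalue shows the graph is connected. There is one zero in the spectrum, matching the 1 component.

[0, 0.5858, 0.5858, 2, 2, 3.4142, 3.4142, 4]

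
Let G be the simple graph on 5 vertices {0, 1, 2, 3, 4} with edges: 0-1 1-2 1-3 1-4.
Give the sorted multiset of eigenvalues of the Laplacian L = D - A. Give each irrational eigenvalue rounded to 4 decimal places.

[0, 1, 1, 1, 5]

With the vertex order [0, 1, 2, 3, 4], the degrees are [1, 4, 1, 1, 1], giving D = diag(1, 4, 1, 1, 1) and L = D - A. The multiplicity of 0 as a Laplacian eigenvalue equals the number of connected components. There is one zero in the spectrum, matching the 1 component.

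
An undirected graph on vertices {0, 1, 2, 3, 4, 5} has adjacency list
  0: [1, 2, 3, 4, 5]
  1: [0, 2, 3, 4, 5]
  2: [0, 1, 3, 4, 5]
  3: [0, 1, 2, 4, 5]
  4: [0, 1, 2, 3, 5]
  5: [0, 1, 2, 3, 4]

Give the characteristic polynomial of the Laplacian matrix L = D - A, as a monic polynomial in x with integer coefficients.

Each diagonal entry of L is the vertex degree and each off-diagonal entry is -1 where an edge is present, 0 otherwise; in the order [0, 1, 2, 3, 4, 5] the diagonal is [5, 5, 5, 5, 5, 5]. L has integer entries, so p(x) = det(xI - L) has integer coefficients. Expanding the determinant yields x^6 - 30x^5 + 360x^4 - 2160x^3 + 6480x^2 - 7776x. Since p(0) = det(-L) = 0, x divides p(x). The largest eigenvalue, 6, is at most the vertex count 6. The eigenvalues sum to 30, which equals trace(L) = 2|E|.

x^6 - 30x^5 + 360x^4 - 2160x^3 + 6480x^2 - 7776x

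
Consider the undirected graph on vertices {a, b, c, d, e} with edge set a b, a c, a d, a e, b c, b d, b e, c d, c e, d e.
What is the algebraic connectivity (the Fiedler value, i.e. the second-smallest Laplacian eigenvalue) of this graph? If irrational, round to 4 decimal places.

5

Reading degrees in the order [a, b, c, d, e] gives [4, 4, 4, 4, 4]; set D = diag(4, 4, 4, 4, 4) and form L = D - A. The sorted Laplacian eigenvalues are [0, 5, 5, 5, 5]; the algebraic connectivity is the second entry, 5. By the matrix-tree theorem the graph has (1/5) * product of the nonzero eigenvalues = 125 spanning trees. The eigenvalues sum to 20, which equals trace(L) = 2|E|.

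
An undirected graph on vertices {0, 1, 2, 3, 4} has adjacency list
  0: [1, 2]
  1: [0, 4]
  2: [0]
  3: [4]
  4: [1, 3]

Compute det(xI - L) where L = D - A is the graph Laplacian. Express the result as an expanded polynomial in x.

With the vertex order [0, 1, 2, 3, 4], the degrees are [2, 2, 1, 1, 2], giving D = diag(2, 2, 1, 1, 2) and L = D - A. L has integer entries, so p(x) = det(xI - L) has integer coefficients. Expanding the determinant yields x^5 - 8x^4 + 21x^3 - 20x^2 + 5x. Since p(0) = det(-L) = 0, x divides p(x). The largest eigenvalue, 3.6180, is at most the vertex count 5.

x^5 - 8x^4 + 21x^3 - 20x^2 + 5x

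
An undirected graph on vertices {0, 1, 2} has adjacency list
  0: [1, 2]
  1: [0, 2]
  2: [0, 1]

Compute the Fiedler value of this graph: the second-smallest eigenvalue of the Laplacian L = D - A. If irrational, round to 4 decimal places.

With the vertex order [0, 1, 2], the degrees are [2, 2, 2], giving D = diag(2, 2, 2) and L = D - A. The sorted Laplacian eigenvalues are [0, 3, 3]; the algebraic connectivity is the second entry, 3. By the matrix-tree theorem the graph has (1/3) * product of the nonzero eigenvalues = 3 spanning trees.

3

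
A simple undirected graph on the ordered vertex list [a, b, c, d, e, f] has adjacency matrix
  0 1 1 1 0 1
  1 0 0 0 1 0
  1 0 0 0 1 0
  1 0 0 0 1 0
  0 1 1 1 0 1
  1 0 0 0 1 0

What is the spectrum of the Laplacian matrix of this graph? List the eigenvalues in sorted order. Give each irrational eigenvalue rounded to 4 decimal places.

Each diagonal entry of L is the vertex degree and each off-diagonal entry is -1 where an edge is present, 0 otherwise; in the order [a, b, c, d, e, f] the diagonal is [4, 2, 2, 2, 4, 2]. Since every row of L sums to 0, the all-ones vector is in the kernel and 0 is an eigenvalue. By the matrix-tree theorem the graph has (1/6) * product of the nonzero eigenvalues = 32 spanning trees. The eigenvalues sum to 16, which equals trace(L) = 2|E|.

[0, 2, 2, 2, 4, 6]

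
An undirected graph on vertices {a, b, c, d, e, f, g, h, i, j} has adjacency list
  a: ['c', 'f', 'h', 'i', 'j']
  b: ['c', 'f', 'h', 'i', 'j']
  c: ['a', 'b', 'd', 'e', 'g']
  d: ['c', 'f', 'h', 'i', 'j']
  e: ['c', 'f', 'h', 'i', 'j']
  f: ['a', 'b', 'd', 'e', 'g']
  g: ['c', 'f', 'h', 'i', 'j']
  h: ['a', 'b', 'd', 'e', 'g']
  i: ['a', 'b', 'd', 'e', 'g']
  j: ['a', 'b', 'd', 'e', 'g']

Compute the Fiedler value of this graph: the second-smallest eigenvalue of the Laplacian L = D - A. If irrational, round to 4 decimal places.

Each diagonal entry of L is the vertex degree and each off-diagonal entry is -1 where an edge is present, 0 otherwise; in the order [a, b, c, d, e, f, g, h, i, j] the diagonal is [5, 5, 5, 5, 5, 5, 5, 5, 5, 5]. The smallest Laplacian eigenvalue is always 0. The next one, lambda_2 = 5, measures how hard the graph is to disconnect: larger values mean better connectivity. There is one zero in the spectrum, matching the 1 component. The eigenvalues sum to 50, which equals trace(L) = 2|E|.

5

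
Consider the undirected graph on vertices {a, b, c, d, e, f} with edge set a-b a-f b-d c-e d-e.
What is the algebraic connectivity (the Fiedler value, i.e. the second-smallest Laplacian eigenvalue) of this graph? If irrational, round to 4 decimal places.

0.2679

Each diagonal entry of L is the vertex degree and each off-diagonal entry is -1 where an edge is present, 0 otherwise; in the order [a, b, c, d, e, f] the diagonal is [2, 2, 1, 2, 2, 1]. The smallest Laplacian eigenvalue is always 0. The next one, lambda_2 = 0.2679, measures how hard the graph is to disconnect: larger values mean better connectivity. By the matrix-tree theorem the graph has (1/6) * product of the nonzero eigenvalues = 1 spanning tree.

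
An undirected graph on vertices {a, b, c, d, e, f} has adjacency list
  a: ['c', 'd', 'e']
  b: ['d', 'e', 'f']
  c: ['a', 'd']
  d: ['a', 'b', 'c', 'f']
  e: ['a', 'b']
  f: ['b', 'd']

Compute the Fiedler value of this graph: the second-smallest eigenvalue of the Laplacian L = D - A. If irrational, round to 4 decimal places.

Reading degrees in the order [a, b, c, d, e, f] gives [3, 3, 2, 4, 2, 2]; set D = diag(3, 3, 2, 4, 2, 2) and form L = D - A. Computing the eigenvalues of L and sorting gives [0, 1.3820, 1.6972, 3.6180, 4, 5.3028]. The Fiedler value lambda_2 = 1.3820 is strictly positive, so the graph is connected. There is one zero in the spectrum, matching the 1 component.

1.3820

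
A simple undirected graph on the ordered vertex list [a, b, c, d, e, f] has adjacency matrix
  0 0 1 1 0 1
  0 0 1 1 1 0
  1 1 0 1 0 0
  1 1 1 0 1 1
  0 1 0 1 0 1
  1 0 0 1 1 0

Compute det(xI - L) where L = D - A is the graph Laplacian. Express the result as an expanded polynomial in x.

x^6 - 20x^5 + 155x^4 - 580x^3 + 1045x^2 - 726x

Reading degrees in the order [a, b, c, d, e, f] gives [3, 3, 3, 5, 3, 3]; set D = diag(3, 3, 3, 5, 3, 3) and form L = D - A. L has integer entries, so p(x) = det(xI - L) has integer coefficients. Expanding the determinant yields x^6 - 20x^5 + 155x^4 - 580x^3 + 1045x^2 - 726x. Since p(0) = det(-L) = 0, x divides p(x).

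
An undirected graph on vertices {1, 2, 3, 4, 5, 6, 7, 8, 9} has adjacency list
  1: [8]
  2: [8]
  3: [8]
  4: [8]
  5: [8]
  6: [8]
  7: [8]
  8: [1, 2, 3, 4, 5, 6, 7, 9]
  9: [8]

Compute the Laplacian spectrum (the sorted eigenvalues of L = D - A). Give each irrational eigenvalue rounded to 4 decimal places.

[0, 1, 1, 1, 1, 1, 1, 1, 9]

With the vertex order [1, 2, 3, 4, 5, 6, 7, 8, 9], the degrees are [1, 1, 1, 1, 1, 1, 1, 8, 1], giving D = diag(1, 1, 1, 1, 1, 1, 1, 8, 1) and L = D - A. The multiplicity of 0 as a Laplacian eigenvalue equals the number of connected components. The single zero eigenvalue shows the graph is connected. There is one zero in the spectrum, matching the 1 component.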